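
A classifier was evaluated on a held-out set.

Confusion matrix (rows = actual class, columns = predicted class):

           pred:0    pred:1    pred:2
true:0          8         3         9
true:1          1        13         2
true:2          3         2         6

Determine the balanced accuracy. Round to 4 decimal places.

0.5860

Balanced accuracy = mean of per-class recall.
  0: recall = 8/20 = 0.40000
  1: recall = 13/16 = 0.81250
  2: recall = 6/11 = 0.54545
Mean = (0.40000 + 0.81250 + 0.54545) / 3 = 0.5860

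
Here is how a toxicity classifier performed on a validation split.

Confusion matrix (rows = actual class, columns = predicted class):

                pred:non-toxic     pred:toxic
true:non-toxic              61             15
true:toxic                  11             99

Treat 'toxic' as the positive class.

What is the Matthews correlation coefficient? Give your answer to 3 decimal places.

MCC = (TP·TN − FP·FN) / √((TP+FP)(TP+FN)(TN+FP)(TN+FN))
Numerator = 99·61 − 15·11 = 5874
Denominator = √(114·110·76·72) = √68618880 = 8283.6514
MCC = 5874 / 8283.6514 = 0.709

0.709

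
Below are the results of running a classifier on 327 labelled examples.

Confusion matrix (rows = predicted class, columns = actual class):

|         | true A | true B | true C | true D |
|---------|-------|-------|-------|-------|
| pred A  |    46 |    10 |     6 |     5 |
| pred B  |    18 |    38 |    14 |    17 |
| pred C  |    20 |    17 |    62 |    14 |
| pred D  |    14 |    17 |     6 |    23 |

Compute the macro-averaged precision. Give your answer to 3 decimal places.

Per-class precision (TP/(TP+FP)):
  A: TP=46, FP=10+6+5=21 → 46/67 = 0.6866
  B: TP=38, FP=18+14+17=49 → 38/87 = 0.4368
  C: TP=62, FP=20+17+14=51 → 62/113 = 0.5487
  D: TP=23, FP=14+17+6=37 → 23/60 = 0.3833
Macro-precision = mean = (0.6866 + 0.4368 + 0.5487 + 0.3833) / 4 = 0.514

0.514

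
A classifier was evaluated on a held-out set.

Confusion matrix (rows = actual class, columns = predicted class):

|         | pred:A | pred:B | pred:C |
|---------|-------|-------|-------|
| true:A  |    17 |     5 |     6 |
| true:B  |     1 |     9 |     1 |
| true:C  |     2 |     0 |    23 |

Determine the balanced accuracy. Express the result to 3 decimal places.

Balanced accuracy = mean of per-class recall.
  A: recall = 17/28 = 0.6071
  B: recall = 9/11 = 0.8182
  C: recall = 23/25 = 0.9200
Mean = (0.6071 + 0.8182 + 0.9200) / 3 = 0.782

0.782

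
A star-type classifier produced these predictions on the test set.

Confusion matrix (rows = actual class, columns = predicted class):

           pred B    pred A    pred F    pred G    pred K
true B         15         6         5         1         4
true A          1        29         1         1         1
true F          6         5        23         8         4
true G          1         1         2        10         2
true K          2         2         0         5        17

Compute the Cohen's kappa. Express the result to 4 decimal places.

0.5197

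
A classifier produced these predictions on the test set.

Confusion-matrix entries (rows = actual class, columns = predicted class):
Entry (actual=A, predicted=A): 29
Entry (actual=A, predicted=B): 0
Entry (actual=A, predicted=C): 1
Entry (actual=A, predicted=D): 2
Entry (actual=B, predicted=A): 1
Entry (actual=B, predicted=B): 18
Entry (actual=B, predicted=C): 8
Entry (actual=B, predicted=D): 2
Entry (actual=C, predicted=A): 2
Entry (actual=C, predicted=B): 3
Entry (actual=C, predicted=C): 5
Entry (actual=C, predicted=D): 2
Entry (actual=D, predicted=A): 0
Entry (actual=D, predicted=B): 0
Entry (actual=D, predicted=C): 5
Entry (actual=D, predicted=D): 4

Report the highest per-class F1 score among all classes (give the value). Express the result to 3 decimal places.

Per-class F1 score (2·TP/(2·TP+FP+FN)):
  A: TP=29, FP=1+2+0=3, FN=0+1+2=3 → 58/64 = 0.9063
  B: TP=18, FP=0+3+0=3, FN=1+8+2=11 → 36/50 = 0.7200
  C: TP=5, FP=1+8+5=14, FN=2+3+2=7 → 10/31 = 0.3226
  D: TP=4, FP=2+2+2=6, FN=0+0+5=5 → 8/19 = 0.4211
Highest is class 'A' with F1 score = 0.906.

0.906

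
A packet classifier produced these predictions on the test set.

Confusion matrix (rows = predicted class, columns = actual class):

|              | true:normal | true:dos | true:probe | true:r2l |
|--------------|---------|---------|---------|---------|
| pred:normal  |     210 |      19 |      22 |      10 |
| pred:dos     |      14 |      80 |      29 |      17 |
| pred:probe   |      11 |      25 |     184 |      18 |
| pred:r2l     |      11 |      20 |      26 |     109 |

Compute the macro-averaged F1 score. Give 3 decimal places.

0.703

Per-class F1 score (2·TP/(2·TP+FP+FN)):
  normal: TP=210, FP=19+22+10=51, FN=14+11+11=36 → 420/507 = 0.8284
  dos: TP=80, FP=14+29+17=60, FN=19+25+20=64 → 160/284 = 0.5634
  probe: TP=184, FP=11+25+18=54, FN=22+29+26=77 → 368/499 = 0.7375
  r2l: TP=109, FP=11+20+26=57, FN=10+17+18=45 → 218/320 = 0.6813
Macro-F1 score = mean = (0.8284 + 0.5634 + 0.7375 + 0.6813) / 4 = 0.703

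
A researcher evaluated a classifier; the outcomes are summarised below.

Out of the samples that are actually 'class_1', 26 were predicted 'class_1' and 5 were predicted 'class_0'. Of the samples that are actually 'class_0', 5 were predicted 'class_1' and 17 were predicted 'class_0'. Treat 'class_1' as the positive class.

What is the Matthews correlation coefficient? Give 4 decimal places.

MCC = (TP·TN − FP·FN) / √((TP+FP)(TP+FN)(TN+FP)(TN+FN))
Numerator = 26·17 − 5·5 = 417
Denominator = √(31·31·22·22) = √465124 = 682.0000
MCC = 417 / 682.0000 = 0.6114

0.6114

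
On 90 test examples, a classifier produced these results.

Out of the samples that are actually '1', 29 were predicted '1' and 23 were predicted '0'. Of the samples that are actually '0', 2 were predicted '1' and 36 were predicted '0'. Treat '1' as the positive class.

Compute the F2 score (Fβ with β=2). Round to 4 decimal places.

Fβ = (1+β²)·TP / ((1+β²)·TP + β²·FN + FP), with β²=4
= 5·29 / (5·29 + 4·23 + 2) = 0.6067

0.6067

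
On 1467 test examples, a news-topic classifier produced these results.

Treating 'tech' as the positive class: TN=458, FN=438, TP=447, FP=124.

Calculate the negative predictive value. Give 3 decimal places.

0.511

NPV = TN/(TN+FN) = 458/(458+438) = 0.511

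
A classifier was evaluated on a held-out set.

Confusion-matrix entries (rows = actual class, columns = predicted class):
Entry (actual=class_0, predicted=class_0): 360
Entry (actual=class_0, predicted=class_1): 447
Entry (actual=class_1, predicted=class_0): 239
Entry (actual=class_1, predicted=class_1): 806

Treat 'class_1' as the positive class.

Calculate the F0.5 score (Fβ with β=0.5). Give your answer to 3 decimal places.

0.665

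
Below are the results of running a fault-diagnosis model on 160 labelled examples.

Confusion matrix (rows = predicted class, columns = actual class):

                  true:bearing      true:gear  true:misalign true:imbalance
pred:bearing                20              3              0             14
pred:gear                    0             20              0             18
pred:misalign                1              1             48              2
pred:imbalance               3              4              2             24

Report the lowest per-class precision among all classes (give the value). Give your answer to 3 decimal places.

Per-class precision (TP/(TP+FP)):
  bearing: TP=20, FP=3+0+14=17 → 20/37 = 0.5405
  gear: TP=20, FP=0+0+18=18 → 20/38 = 0.5263
  misalign: TP=48, FP=1+1+2=4 → 48/52 = 0.9231
  imbalance: TP=24, FP=3+4+2=9 → 24/33 = 0.7273
Lowest is class 'gear' with precision = 0.526.

0.526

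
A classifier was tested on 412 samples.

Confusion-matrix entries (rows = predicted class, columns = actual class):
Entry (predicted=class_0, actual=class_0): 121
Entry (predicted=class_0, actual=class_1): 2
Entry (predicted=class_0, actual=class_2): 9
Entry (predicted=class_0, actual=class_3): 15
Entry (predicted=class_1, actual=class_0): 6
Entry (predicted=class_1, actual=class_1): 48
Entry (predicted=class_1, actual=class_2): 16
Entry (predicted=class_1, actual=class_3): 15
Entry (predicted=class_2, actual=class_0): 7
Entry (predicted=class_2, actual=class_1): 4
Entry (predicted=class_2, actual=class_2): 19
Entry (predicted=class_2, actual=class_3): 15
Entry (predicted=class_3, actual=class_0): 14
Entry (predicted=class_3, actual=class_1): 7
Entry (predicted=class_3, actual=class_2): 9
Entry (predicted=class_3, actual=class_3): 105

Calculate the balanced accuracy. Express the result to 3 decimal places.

0.666

Balanced accuracy = mean of per-class recall.
  class_0: recall = 121/148 = 0.8176
  class_1: recall = 48/61 = 0.7869
  class_2: recall = 19/53 = 0.3585
  class_3: recall = 105/150 = 0.7000
Mean = (0.8176 + 0.7869 + 0.3585 + 0.7000) / 4 = 0.666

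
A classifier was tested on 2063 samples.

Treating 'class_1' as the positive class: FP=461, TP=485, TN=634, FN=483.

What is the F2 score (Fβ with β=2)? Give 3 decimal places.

0.503

Fβ = (1+β²)·TP / ((1+β²)·TP + β²·FN + FP), with β²=4
= 5·485 / (5·485 + 4·483 + 461) = 0.503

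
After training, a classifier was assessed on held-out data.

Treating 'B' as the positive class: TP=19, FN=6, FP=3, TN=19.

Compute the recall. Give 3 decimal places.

0.760

Recall = TP/(TP+FN) = 19/(19+6) = 19/25 = 0.760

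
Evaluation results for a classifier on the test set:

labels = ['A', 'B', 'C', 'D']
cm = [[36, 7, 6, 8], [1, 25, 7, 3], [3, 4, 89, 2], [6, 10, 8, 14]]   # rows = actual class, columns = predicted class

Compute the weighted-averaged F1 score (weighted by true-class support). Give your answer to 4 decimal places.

Per-class F1 score (2·TP/(2·TP+FP+FN)):
  A: TP=36, FP=1+3+6=10, FN=7+6+8=21 → 72/103 = 0.69903
  B: TP=25, FP=7+4+10=21, FN=1+7+3=11 → 50/82 = 0.60976
  C: TP=89, FP=6+7+8=21, FN=3+4+2=9 → 178/208 = 0.85577
  D: TP=14, FP=8+3+2=13, FN=6+10+8=24 → 28/65 = 0.43077
Weighted-F1 score = Σ (supportᵢ/N)·F1 scoreᵢ with N=229: (57/229)·0.69903 + (36/229)·0.60976 + (98/229)·0.85577 + (38/229)·0.43077 = 0.7076

0.7076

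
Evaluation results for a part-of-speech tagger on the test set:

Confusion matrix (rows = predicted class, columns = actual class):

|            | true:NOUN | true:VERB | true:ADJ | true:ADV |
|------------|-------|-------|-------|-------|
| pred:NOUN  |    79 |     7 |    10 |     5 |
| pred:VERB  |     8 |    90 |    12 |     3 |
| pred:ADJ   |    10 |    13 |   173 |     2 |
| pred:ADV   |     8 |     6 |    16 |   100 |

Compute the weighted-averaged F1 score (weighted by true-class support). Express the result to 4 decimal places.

0.8153

Per-class F1 score (2·TP/(2·TP+FP+FN)):
  NOUN: TP=79, FP=7+10+5=22, FN=8+10+8=26 → 158/206 = 0.76699
  VERB: TP=90, FP=8+12+3=23, FN=7+13+6=26 → 180/229 = 0.78603
  ADJ: TP=173, FP=10+13+2=25, FN=10+12+16=38 → 346/409 = 0.84597
  ADV: TP=100, FP=8+6+16=30, FN=5+3+2=10 → 200/240 = 0.83333
Weighted-F1 score = Σ (supportᵢ/N)·F1 scoreᵢ with N=542: (105/542)·0.76699 + (116/542)·0.78603 + (211/542)·0.84597 + (110/542)·0.83333 = 0.8153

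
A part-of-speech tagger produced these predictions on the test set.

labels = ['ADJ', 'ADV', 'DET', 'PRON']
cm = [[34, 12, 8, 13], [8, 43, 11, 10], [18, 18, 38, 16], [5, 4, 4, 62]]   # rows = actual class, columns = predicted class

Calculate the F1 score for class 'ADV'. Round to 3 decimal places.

0.577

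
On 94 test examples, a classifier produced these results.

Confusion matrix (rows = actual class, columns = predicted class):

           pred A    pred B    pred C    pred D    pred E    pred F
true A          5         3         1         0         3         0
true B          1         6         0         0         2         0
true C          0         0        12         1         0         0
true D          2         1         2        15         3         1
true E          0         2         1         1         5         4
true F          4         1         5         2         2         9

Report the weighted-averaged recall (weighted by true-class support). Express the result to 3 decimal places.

0.553

Per-class recall (TP/(TP+FN)):
  A: TP=5, FN=3+1+0+3+0=7 → 5/12 = 0.4167
  B: TP=6, FN=1+0+0+2+0=3 → 6/9 = 0.6667
  C: TP=12, FN=0+0+1+0+0=1 → 12/13 = 0.9231
  D: TP=15, FN=2+1+2+3+1=9 → 15/24 = 0.6250
  E: TP=5, FN=0+2+1+1+4=8 → 5/13 = 0.3846
  F: TP=9, FN=4+1+5+2+2=14 → 9/23 = 0.3913
Weighted-recall = Σ (supportᵢ/N)·recallᵢ with N=94: (12/94)·0.4167 + (9/94)·0.6667 + (13/94)·0.9231 + (24/94)·0.6250 + (13/94)·0.3846 + (23/94)·0.3913 = 0.553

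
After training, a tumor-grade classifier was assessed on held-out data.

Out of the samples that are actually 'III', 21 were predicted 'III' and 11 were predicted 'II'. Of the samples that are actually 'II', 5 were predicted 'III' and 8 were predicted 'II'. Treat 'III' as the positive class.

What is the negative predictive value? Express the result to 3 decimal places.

NPV = TN/(TN+FN) = 8/(8+11) = 0.421

0.421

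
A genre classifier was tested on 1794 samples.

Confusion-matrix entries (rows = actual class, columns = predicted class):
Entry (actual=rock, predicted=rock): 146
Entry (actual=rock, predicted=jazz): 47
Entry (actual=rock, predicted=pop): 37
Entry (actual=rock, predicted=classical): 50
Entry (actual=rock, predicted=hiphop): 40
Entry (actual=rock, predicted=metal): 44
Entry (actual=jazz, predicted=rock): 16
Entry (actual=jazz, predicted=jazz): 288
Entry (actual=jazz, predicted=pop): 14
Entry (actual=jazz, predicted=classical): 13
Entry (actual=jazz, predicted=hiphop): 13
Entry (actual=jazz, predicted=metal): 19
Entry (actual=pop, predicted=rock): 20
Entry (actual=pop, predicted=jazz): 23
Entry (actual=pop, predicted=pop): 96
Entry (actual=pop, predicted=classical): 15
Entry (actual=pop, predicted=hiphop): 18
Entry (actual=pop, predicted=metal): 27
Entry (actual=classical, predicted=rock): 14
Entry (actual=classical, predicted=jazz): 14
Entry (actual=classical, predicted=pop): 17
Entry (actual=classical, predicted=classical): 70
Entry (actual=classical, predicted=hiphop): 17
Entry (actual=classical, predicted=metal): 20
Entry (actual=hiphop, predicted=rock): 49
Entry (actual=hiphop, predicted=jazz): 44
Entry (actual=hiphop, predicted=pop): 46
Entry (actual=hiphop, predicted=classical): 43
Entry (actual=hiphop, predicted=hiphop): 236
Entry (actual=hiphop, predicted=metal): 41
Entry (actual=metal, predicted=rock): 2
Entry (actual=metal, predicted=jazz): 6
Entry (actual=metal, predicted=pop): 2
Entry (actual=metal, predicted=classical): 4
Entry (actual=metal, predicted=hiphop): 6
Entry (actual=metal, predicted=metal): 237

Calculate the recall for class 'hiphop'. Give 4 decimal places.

0.5142

recall = TP/(TP+FN).
hiphop: TP=236, FN=49+44+46+43+41=223 → 236/459 = 0.51416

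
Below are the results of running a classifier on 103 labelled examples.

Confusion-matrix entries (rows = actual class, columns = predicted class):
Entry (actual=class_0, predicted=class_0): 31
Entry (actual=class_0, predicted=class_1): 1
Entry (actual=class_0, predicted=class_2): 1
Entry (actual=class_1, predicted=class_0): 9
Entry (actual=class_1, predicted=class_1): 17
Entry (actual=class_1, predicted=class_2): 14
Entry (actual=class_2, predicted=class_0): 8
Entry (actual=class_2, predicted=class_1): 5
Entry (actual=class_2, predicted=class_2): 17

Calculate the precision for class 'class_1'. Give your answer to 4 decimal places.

0.7391

precision = TP/(TP+FP).
class_1: TP=17, FP=1+5=6 → 17/23 = 0.73913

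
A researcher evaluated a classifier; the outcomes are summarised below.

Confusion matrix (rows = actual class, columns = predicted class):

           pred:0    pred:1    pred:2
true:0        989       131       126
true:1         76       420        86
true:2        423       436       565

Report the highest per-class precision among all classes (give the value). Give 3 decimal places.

0.727

Per-class precision (TP/(TP+FP)):
  0: TP=989, FP=76+423=499 → 989/1488 = 0.6647
  1: TP=420, FP=131+436=567 → 420/987 = 0.4255
  2: TP=565, FP=126+86=212 → 565/777 = 0.7272
Highest is class '2' with precision = 0.727.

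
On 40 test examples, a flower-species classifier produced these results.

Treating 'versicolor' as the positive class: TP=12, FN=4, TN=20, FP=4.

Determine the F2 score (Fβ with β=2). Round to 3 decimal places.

0.750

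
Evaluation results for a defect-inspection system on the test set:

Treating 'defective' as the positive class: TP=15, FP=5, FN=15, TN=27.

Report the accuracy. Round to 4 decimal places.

Accuracy = (TP+TN)/N = (15+27)/62 = 0.6774

0.6774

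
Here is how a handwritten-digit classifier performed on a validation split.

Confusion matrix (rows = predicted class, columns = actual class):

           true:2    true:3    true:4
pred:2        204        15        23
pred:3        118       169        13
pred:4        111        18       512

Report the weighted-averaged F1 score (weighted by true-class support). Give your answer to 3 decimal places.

Per-class F1 score (2·TP/(2·TP+FP+FN)):
  2: TP=204, FP=15+23=38, FN=118+111=229 → 408/675 = 0.6044
  3: TP=169, FP=118+13=131, FN=15+18=33 → 338/502 = 0.6733
  4: TP=512, FP=111+18=129, FN=23+13=36 → 1024/1189 = 0.8612
Weighted-F1 score = Σ (supportᵢ/N)·F1 scoreᵢ with N=1183: (433/1183)·0.6044 + (202/1183)·0.6733 + (548/1183)·0.8612 = 0.735

0.735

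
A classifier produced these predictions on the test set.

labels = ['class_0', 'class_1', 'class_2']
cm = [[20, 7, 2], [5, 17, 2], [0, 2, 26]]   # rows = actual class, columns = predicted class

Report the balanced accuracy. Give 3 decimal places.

Balanced accuracy = mean of per-class recall.
  class_0: recall = 20/29 = 0.6897
  class_1: recall = 17/24 = 0.7083
  class_2: recall = 26/28 = 0.9286
Mean = (0.6897 + 0.7083 + 0.9286) / 3 = 0.776

0.776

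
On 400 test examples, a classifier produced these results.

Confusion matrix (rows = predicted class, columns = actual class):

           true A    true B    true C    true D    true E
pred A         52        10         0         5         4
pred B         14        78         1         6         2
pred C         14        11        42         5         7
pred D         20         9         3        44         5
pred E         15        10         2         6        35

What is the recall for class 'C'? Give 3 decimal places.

0.875

Treat 'C' as positive and all other classes as negative.
recall = TP/(TP+FN).
C: TP=42, FN=0+1+3+2=6 → 42/48 = 0.8750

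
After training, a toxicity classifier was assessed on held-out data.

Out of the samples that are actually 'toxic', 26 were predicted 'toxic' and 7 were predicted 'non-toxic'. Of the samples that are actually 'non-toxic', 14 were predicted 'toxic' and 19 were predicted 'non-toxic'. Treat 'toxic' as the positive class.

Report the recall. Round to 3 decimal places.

0.788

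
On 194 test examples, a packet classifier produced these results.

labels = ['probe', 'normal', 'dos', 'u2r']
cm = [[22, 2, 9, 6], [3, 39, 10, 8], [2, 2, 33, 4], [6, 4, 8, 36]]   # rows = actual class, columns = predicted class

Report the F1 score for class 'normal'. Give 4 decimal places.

F1 score = 2·TP/(2·TP+FP+FN).
normal: TP=39, FP=2+2+4=8, FN=3+10+8=21 → 78/107 = 0.72897

0.7290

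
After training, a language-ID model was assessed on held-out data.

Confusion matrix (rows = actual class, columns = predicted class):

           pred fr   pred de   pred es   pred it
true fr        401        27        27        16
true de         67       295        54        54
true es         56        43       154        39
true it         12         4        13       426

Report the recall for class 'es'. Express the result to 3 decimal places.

0.527

One-vs-rest for 'es': TP = diagonal; FP = other classes predicted 'es'; FN = 'es' predicted as other.
recall = TP/(TP+FN).
es: TP=154, FN=56+43+39=138 → 154/292 = 0.5274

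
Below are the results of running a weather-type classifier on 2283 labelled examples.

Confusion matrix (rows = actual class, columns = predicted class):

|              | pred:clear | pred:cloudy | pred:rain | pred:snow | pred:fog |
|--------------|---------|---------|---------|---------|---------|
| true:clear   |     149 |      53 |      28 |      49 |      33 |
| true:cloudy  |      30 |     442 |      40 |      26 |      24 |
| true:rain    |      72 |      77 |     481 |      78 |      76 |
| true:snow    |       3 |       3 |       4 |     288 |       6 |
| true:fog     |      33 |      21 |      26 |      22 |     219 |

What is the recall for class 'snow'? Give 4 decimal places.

One-vs-rest for 'snow': TP = diagonal; FP = other classes predicted 'snow'; FN = 'snow' predicted as other.
recall = TP/(TP+FN).
snow: TP=288, FN=3+3+4+6=16 → 288/304 = 0.94737

0.9474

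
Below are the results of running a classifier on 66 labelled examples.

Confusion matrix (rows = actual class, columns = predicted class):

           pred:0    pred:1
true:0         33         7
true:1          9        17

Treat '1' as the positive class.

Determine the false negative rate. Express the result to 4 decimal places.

FNR = FN/(FN+TP) = 9/(9+17) = 0.3462

0.3462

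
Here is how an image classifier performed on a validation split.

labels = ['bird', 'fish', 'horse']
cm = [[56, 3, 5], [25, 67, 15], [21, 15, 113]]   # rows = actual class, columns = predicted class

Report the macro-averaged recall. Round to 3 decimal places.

Per-class recall (TP/(TP+FN)):
  bird: TP=56, FN=3+5=8 → 56/64 = 0.8750
  fish: TP=67, FN=25+15=40 → 67/107 = 0.6262
  horse: TP=113, FN=21+15=36 → 113/149 = 0.7584
Macro-recall = mean = (0.8750 + 0.6262 + 0.7584) / 3 = 0.753

0.753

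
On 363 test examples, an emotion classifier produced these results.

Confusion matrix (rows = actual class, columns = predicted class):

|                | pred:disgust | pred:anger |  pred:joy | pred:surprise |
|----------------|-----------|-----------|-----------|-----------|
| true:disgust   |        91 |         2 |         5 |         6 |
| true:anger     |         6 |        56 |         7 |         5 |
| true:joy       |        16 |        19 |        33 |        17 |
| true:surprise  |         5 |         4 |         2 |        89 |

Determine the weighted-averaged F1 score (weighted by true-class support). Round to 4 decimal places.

0.7252

Per-class F1 score (2·TP/(2·TP+FP+FN)):
  disgust: TP=91, FP=6+16+5=27, FN=2+5+6=13 → 182/222 = 0.81982
  anger: TP=56, FP=2+19+4=25, FN=6+7+5=18 → 112/155 = 0.72258
  joy: TP=33, FP=5+7+2=14, FN=16+19+17=52 → 66/132 = 0.50000
  surprise: TP=89, FP=6+5+17=28, FN=5+4+2=11 → 178/217 = 0.82028
Weighted-F1 score = Σ (supportᵢ/N)·F1 scoreᵢ with N=363: (104/363)·0.81982 + (74/363)·0.72258 + (85/363)·0.50000 + (100/363)·0.82028 = 0.7252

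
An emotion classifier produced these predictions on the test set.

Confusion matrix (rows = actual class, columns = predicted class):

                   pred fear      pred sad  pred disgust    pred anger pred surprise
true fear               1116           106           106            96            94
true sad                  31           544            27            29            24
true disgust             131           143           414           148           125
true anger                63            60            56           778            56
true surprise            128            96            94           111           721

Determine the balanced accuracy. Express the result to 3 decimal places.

0.678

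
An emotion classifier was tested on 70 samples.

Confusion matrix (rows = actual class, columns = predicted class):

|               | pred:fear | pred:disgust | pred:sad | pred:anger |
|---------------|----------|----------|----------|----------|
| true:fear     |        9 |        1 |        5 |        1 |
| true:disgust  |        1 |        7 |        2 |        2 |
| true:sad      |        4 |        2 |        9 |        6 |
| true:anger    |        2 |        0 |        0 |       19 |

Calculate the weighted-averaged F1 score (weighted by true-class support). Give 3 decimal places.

0.616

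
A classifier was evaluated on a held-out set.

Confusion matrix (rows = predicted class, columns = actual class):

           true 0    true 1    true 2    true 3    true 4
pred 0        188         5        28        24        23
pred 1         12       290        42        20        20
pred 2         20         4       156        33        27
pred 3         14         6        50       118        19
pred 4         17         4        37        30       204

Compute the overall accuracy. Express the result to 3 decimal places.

0.687

Accuracy = trace / total = (188+290+156+118+204=956) / 1391 = 956/1391 = 0.687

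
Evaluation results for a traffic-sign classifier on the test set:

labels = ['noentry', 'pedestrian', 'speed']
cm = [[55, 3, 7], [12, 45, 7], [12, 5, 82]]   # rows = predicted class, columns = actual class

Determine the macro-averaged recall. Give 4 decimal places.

0.7998

Per-class recall (TP/(TP+FN)):
  noentry: TP=55, FN=12+12=24 → 55/79 = 0.69620
  pedestrian: TP=45, FN=3+5=8 → 45/53 = 0.84906
  speed: TP=82, FN=7+7=14 → 82/96 = 0.85417
Macro-recall = mean = (0.69620 + 0.84906 + 0.85417) / 3 = 0.7998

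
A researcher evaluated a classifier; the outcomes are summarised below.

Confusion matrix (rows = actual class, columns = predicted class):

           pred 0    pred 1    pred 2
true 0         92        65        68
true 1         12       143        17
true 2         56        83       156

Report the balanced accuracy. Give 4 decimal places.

0.5897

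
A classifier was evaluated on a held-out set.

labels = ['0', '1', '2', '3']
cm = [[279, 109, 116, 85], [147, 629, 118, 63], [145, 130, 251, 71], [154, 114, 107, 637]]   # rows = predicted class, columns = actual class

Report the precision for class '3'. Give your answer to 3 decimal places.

precision = TP/(TP+FP).
3: TP=637, FP=154+114+107=375 → 637/1012 = 0.6294

0.629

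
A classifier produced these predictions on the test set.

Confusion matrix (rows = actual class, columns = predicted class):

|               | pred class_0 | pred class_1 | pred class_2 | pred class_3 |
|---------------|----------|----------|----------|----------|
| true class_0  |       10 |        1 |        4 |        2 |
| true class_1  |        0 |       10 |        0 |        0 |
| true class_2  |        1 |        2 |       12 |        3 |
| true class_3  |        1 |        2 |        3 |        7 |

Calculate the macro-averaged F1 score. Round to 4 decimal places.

Per-class F1 score (2·TP/(2·TP+FP+FN)):
  class_0: TP=10, FP=0+1+1=2, FN=1+4+2=7 → 20/29 = 0.68966
  class_1: TP=10, FP=1+2+2=5, FN=0+0+0=0 → 20/25 = 0.80000
  class_2: TP=12, FP=4+0+3=7, FN=1+2+3=6 → 24/37 = 0.64865
  class_3: TP=7, FP=2+0+3=5, FN=1+2+3=6 → 14/25 = 0.56000
Macro-F1 score = mean = (0.68966 + 0.80000 + 0.64865 + 0.56000) / 4 = 0.6746

0.6746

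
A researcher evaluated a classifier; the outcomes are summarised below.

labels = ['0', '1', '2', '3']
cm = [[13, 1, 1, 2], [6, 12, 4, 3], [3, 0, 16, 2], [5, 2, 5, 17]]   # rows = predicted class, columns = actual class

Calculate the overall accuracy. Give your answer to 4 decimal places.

Accuracy = trace / total = (13+12+16+17=58) / 92 = 58/92 = 0.6304

0.6304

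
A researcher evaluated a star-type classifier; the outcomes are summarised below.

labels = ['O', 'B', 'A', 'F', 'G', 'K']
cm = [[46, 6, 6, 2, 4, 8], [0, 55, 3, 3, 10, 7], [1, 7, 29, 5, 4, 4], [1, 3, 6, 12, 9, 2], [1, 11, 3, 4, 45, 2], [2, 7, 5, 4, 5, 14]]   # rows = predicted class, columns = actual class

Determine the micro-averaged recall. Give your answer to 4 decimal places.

Micro-averaging pools counts across classes: ΣTP=201, ΣFP=135, ΣFN=135.
Micro-recall = TP/(TP+FN) on pooled counts = 0.5982 (equals overall accuracy in single-label multiclass).

0.5982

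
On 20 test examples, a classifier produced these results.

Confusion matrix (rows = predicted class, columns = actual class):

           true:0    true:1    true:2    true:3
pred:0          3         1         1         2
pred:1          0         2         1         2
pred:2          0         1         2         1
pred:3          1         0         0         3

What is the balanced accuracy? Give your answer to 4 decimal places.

0.5313

Balanced accuracy = mean of per-class recall.
  0: recall = 3/4 = 0.75000
  1: recall = 2/4 = 0.50000
  2: recall = 2/4 = 0.50000
  3: recall = 3/8 = 0.37500
Mean = (0.75000 + 0.50000 + 0.50000 + 0.37500) / 4 = 0.5313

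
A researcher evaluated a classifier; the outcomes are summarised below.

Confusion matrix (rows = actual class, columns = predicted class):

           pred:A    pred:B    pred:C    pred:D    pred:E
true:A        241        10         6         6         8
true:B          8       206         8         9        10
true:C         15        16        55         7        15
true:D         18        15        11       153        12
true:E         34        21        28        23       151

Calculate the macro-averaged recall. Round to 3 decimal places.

0.715

Per-class recall (TP/(TP+FN)):
  A: TP=241, FN=10+6+6+8=30 → 241/271 = 0.8893
  B: TP=206, FN=8+8+9+10=35 → 206/241 = 0.8548
  C: TP=55, FN=15+16+7+15=53 → 55/108 = 0.5093
  D: TP=153, FN=18+15+11+12=56 → 153/209 = 0.7321
  E: TP=151, FN=34+21+28+23=106 → 151/257 = 0.5875
Macro-recall = mean = (0.8893 + 0.8548 + 0.5093 + 0.7321 + 0.5875) / 5 = 0.715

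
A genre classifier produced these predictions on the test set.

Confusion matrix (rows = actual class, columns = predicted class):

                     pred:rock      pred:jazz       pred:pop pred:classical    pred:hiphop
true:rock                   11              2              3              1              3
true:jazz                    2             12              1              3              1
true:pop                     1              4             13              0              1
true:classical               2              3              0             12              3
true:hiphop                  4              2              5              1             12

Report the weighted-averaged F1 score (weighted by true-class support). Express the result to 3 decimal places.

0.588

Per-class F1 score (2·TP/(2·TP+FP+FN)):
  rock: TP=11, FP=2+1+2+4=9, FN=2+3+1+3=9 → 22/40 = 0.5500
  jazz: TP=12, FP=2+4+3+2=11, FN=2+1+3+1=7 → 24/42 = 0.5714
  pop: TP=13, FP=3+1+0+5=9, FN=1+4+0+1=6 → 26/41 = 0.6341
  classical: TP=12, FP=1+3+0+1=5, FN=2+3+0+3=8 → 24/37 = 0.6486
  hiphop: TP=12, FP=3+1+1+3=8, FN=4+2+5+1=12 → 24/44 = 0.5455
Weighted-F1 score = Σ (supportᵢ/N)·F1 scoreᵢ with N=102: (20/102)·0.5500 + (19/102)·0.5714 + (19/102)·0.6341 + (20/102)·0.6486 + (24/102)·0.5455 = 0.588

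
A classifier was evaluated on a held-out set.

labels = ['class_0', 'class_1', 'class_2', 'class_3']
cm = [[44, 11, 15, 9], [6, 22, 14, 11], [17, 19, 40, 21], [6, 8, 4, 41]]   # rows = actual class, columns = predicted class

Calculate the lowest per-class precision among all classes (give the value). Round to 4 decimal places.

0.3667

Per-class precision (TP/(TP+FP)):
  class_0: TP=44, FP=6+17+6=29 → 44/73 = 0.60274
  class_1: TP=22, FP=11+19+8=38 → 22/60 = 0.36667
  class_2: TP=40, FP=15+14+4=33 → 40/73 = 0.54795
  class_3: TP=41, FP=9+11+21=41 → 41/82 = 0.50000
Lowest is class 'class_1' with precision = 0.3667.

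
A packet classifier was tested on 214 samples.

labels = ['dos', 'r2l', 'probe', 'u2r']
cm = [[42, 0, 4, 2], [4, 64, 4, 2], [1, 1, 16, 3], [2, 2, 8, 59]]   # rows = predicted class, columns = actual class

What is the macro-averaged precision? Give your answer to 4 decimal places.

Per-class precision (TP/(TP+FP)):
  dos: TP=42, FP=0+4+2=6 → 42/48 = 0.87500
  r2l: TP=64, FP=4+4+2=10 → 64/74 = 0.86486
  probe: TP=16, FP=1+1+3=5 → 16/21 = 0.76190
  u2r: TP=59, FP=2+2+8=12 → 59/71 = 0.83099
Macro-precision = mean = (0.87500 + 0.86486 + 0.76190 + 0.83099) / 4 = 0.8332

0.8332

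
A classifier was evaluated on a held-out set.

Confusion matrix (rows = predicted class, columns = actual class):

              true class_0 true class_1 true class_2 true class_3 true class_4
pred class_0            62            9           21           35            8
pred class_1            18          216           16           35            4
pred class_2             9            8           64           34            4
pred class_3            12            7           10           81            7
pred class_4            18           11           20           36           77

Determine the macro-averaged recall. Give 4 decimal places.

Per-class recall (TP/(TP+FN)):
  class_0: TP=62, FN=18+9+12+18=57 → 62/119 = 0.52101
  class_1: TP=216, FN=9+8+7+11=35 → 216/251 = 0.86056
  class_2: TP=64, FN=21+16+10+20=67 → 64/131 = 0.48855
  class_3: TP=81, FN=35+35+34+36=140 → 81/221 = 0.36652
  class_4: TP=77, FN=8+4+4+7=23 → 77/100 = 0.77000
Macro-recall = mean = (0.52101 + 0.86056 + 0.48855 + 0.36652 + 0.77000) / 5 = 0.6013

0.6013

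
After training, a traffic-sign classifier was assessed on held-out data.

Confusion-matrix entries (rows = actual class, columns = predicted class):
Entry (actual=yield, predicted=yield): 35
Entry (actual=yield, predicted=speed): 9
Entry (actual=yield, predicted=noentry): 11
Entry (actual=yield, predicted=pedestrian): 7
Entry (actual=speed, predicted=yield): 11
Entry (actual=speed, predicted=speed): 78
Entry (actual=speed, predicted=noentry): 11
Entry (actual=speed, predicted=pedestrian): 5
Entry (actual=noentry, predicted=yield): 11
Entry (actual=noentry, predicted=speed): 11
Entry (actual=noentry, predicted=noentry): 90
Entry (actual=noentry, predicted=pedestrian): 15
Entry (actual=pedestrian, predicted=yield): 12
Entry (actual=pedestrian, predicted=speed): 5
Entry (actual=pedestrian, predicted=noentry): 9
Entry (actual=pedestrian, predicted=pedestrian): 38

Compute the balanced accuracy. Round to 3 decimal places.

0.652

Balanced accuracy = mean of per-class recall.
  yield: recall = 35/62 = 0.5645
  speed: recall = 78/105 = 0.7429
  noentry: recall = 90/127 = 0.7087
  pedestrian: recall = 38/64 = 0.5938
Mean = (0.5645 + 0.7429 + 0.7087 + 0.5938) / 4 = 0.652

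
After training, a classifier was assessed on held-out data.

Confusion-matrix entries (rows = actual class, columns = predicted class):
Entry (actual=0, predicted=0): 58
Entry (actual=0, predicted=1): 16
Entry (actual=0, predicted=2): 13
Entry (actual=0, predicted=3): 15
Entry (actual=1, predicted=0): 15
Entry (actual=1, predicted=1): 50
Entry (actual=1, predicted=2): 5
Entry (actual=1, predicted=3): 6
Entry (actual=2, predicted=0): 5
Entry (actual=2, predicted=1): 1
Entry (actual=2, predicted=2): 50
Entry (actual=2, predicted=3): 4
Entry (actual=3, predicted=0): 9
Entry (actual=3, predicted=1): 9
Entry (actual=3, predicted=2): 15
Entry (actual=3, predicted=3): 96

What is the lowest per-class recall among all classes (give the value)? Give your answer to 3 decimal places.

0.569

Per-class recall (TP/(TP+FN)):
  0: TP=58, FN=16+13+15=44 → 58/102 = 0.5686
  1: TP=50, FN=15+5+6=26 → 50/76 = 0.6579
  2: TP=50, FN=5+1+4=10 → 50/60 = 0.8333
  3: TP=96, FN=9+9+15=33 → 96/129 = 0.7442
Lowest is class '0' with recall = 0.569.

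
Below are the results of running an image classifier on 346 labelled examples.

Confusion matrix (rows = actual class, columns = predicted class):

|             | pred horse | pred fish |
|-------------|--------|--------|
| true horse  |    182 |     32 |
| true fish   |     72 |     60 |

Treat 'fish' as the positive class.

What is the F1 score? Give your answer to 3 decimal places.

Precision = TP/(TP+FP) = 60/92 = 0.6522
Recall = TP/(TP+FN) = 60/132 = 0.4545
F1 = 2·TP/(2·TP+FP+FN) = 120/224 = 0.536

0.536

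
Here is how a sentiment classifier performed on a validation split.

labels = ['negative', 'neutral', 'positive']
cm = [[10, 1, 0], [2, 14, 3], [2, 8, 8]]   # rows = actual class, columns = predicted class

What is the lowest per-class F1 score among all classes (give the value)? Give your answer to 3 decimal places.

0.552

Per-class F1 score (2·TP/(2·TP+FP+FN)):
  negative: TP=10, FP=2+2=4, FN=1+0=1 → 20/25 = 0.8000
  neutral: TP=14, FP=1+8=9, FN=2+3=5 → 28/42 = 0.6667
  positive: TP=8, FP=0+3=3, FN=2+8=10 → 16/29 = 0.5517
Lowest is class 'positive' with F1 score = 0.552.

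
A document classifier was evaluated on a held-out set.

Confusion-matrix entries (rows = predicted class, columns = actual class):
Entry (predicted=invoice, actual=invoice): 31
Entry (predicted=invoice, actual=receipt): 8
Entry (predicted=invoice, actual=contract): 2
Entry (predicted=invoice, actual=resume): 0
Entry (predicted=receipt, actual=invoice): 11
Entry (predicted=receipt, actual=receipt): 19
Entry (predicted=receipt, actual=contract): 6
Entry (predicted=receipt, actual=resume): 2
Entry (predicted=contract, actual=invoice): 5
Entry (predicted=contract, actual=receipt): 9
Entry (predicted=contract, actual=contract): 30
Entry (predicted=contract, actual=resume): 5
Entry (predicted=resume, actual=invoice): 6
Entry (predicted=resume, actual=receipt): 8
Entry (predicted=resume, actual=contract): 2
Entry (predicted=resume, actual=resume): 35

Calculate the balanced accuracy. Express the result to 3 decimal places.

Balanced accuracy = mean of per-class recall.
  invoice: recall = 31/53 = 0.5849
  receipt: recall = 19/44 = 0.4318
  contract: recall = 30/40 = 0.7500
  resume: recall = 35/42 = 0.8333
Mean = (0.5849 + 0.4318 + 0.7500 + 0.8333) / 4 = 0.650

0.650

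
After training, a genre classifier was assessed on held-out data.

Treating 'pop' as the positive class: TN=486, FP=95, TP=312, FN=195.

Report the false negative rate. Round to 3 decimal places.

0.385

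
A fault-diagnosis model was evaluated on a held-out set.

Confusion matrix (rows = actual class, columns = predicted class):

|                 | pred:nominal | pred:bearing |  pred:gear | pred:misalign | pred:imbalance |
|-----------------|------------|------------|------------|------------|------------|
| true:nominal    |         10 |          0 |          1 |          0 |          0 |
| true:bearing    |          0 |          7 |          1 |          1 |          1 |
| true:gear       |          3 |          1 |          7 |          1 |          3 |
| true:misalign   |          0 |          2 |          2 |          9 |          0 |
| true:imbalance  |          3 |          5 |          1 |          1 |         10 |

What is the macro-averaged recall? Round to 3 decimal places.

0.654

Per-class recall (TP/(TP+FN)):
  nominal: TP=10, FN=0+1+0+0=1 → 10/11 = 0.9091
  bearing: TP=7, FN=0+1+1+1=3 → 7/10 = 0.7000
  gear: TP=7, FN=3+1+1+3=8 → 7/15 = 0.4667
  misalign: TP=9, FN=0+2+2+0=4 → 9/13 = 0.6923
  imbalance: TP=10, FN=3+5+1+1=10 → 10/20 = 0.5000
Macro-recall = mean = (0.9091 + 0.7000 + 0.4667 + 0.6923 + 0.5000) / 5 = 0.654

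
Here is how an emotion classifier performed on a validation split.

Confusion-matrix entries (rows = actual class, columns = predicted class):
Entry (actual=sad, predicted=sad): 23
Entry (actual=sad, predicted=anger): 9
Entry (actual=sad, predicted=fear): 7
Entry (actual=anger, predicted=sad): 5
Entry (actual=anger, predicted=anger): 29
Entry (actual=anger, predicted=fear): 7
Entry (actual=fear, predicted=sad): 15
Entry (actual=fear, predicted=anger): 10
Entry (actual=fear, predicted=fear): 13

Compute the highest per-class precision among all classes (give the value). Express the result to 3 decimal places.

Per-class precision (TP/(TP+FP)):
  sad: TP=23, FP=5+15=20 → 23/43 = 0.5349
  anger: TP=29, FP=9+10=19 → 29/48 = 0.6042
  fear: TP=13, FP=7+7=14 → 13/27 = 0.4815
Highest is class 'anger' with precision = 0.604.

0.604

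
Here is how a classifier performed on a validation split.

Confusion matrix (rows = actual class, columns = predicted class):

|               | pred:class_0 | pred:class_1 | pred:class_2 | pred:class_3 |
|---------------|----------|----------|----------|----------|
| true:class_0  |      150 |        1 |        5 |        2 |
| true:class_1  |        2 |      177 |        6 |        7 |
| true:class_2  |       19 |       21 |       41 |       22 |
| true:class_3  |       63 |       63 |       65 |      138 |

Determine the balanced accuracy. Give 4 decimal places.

Balanced accuracy = mean of per-class recall.
  class_0: recall = 150/158 = 0.94937
  class_1: recall = 177/192 = 0.92188
  class_2: recall = 41/103 = 0.39806
  class_3: recall = 138/329 = 0.41945
Mean = (0.94937 + 0.92188 + 0.39806 + 0.41945) / 4 = 0.6722

0.6722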